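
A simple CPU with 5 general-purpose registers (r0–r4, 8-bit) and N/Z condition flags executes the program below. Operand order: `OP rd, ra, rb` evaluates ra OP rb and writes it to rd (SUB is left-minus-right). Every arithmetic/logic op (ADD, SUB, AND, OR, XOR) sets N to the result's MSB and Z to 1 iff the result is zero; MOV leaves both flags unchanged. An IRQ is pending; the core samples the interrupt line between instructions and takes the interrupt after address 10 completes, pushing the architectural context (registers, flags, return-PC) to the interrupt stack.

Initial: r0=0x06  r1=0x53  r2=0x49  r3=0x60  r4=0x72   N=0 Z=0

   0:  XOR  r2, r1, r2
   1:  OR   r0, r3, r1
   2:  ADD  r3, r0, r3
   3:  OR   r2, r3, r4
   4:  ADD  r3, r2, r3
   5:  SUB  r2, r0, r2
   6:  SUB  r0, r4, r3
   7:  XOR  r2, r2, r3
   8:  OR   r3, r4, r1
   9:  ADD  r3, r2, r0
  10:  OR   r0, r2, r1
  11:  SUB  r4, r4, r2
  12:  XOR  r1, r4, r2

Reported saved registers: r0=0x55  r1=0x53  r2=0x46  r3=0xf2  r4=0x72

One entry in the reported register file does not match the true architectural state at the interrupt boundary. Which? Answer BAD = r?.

after  0: r0=0x06 r1=0x53 r2=0x1a r3=0x60 r4=0x72  N=0 Z=0
after  1: r0=0x73 r1=0x53 r2=0x1a r3=0x60 r4=0x72  N=0 Z=0
after  2: r0=0x73 r1=0x53 r2=0x1a r3=0xd3 r4=0x72  N=1 Z=0
after  3: r0=0x73 r1=0x53 r2=0xf3 r3=0xd3 r4=0x72  N=1 Z=0
after  4: r0=0x73 r1=0x53 r2=0xf3 r3=0xc6 r4=0x72  N=1 Z=0
after  5: r0=0x73 r1=0x53 r2=0x80 r3=0xc6 r4=0x72  N=1 Z=0
after  6: r0=0xac r1=0x53 r2=0x80 r3=0xc6 r4=0x72  N=1 Z=0
after  7: r0=0xac r1=0x53 r2=0x46 r3=0xc6 r4=0x72  N=0 Z=0
after  8: r0=0xac r1=0x53 r2=0x46 r3=0x73 r4=0x72  N=0 Z=0
after  9: r0=0xac r1=0x53 r2=0x46 r3=0xf2 r4=0x72  N=1 Z=0
after 10: r0=0x57 r1=0x53 r2=0x46 r3=0xf2 r4=0x72  N=0 Z=0
-- IRQ taken; context saved, return-PC = 11 --
mismatch: r0: reported 0x55 vs actual 0x57

BAD = r0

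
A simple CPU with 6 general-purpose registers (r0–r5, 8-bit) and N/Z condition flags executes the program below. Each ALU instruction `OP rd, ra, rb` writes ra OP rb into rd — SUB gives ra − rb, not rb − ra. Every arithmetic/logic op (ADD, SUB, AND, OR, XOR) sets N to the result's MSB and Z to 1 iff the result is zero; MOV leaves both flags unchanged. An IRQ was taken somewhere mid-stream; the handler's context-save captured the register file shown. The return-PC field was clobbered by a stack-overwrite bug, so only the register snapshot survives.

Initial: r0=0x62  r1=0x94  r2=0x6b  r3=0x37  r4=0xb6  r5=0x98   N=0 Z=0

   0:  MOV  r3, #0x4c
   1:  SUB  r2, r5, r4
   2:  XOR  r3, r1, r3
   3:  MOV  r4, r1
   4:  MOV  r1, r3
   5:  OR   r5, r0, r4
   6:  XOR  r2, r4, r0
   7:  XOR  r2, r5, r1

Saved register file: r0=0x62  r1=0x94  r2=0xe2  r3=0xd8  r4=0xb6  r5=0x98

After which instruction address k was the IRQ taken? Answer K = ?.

after  0: r0=0x62 r1=0x94 r2=0x6b r3=0x4c r4=0xb6 r5=0x98  N=0 Z=0
after  1: r0=0x62 r1=0x94 r2=0xe2 r3=0x4c r4=0xb6 r5=0x98  N=1 Z=0
after  2: r0=0x62 r1=0x94 r2=0xe2 r3=0xd8 r4=0xb6 r5=0x98  N=1 Z=0
-- IRQ taken; context saved, return-PC = 3 --

K = 2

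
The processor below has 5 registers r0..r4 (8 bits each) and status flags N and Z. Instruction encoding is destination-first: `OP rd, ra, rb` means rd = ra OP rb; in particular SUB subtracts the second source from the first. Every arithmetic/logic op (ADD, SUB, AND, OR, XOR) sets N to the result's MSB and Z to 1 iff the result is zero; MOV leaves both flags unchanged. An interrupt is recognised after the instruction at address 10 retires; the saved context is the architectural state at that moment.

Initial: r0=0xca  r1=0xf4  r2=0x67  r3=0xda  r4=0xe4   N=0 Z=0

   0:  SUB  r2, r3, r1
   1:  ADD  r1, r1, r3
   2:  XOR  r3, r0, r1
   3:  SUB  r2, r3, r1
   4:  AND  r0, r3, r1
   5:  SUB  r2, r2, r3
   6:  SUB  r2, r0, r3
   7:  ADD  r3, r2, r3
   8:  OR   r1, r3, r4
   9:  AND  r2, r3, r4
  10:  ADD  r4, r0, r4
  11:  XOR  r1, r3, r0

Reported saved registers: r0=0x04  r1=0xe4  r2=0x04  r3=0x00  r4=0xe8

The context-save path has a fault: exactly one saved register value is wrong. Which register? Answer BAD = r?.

after  0: r0=0xca r1=0xf4 r2=0xe6 r3=0xda r4=0xe4  N=1 Z=0
after  1: r0=0xca r1=0xce r2=0xe6 r3=0xda r4=0xe4  N=1 Z=0
after  2: r0=0xca r1=0xce r2=0xe6 r3=0x04 r4=0xe4  N=0 Z=0
after  3: r0=0xca r1=0xce r2=0x36 r3=0x04 r4=0xe4  N=0 Z=0
after  4: r0=0x04 r1=0xce r2=0x36 r3=0x04 r4=0xe4  N=0 Z=0
after  5: r0=0x04 r1=0xce r2=0x32 r3=0x04 r4=0xe4  N=0 Z=0
after  6: r0=0x04 r1=0xce r2=0x00 r3=0x04 r4=0xe4  N=0 Z=1
after  7: r0=0x04 r1=0xce r2=0x00 r3=0x04 r4=0xe4  N=0 Z=0
after  8: r0=0x04 r1=0xe4 r2=0x00 r3=0x04 r4=0xe4  N=1 Z=0
after  9: r0=0x04 r1=0xe4 r2=0x04 r3=0x04 r4=0xe4  N=0 Z=0
after 10: r0=0x04 r1=0xe4 r2=0x04 r3=0x04 r4=0xe8  N=1 Z=0
-- IRQ taken; context saved, return-PC = 11 --
mismatch: r3: reported 0x00 vs actual 0x04

BAD = r3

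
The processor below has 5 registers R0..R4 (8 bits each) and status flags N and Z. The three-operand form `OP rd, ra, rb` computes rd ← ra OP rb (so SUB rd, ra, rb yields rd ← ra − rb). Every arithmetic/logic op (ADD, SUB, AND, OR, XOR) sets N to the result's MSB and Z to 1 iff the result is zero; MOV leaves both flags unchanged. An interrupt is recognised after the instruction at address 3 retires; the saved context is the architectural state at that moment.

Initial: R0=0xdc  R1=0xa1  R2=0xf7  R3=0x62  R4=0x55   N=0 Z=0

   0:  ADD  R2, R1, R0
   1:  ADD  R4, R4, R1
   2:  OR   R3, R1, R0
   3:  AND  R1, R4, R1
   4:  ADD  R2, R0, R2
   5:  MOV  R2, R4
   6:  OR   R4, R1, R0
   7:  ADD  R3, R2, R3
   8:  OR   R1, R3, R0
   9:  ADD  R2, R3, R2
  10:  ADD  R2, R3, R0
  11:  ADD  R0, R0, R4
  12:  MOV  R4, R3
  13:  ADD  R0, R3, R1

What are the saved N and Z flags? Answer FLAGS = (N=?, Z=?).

after  0: R0=0xdc R1=0xa1 R2=0x7d R3=0x62 R4=0x55  N=0 Z=0
after  1: R0=0xdc R1=0xa1 R2=0x7d R3=0x62 R4=0xf6  N=1 Z=0
after  2: R0=0xdc R1=0xa1 R2=0x7d R3=0xfd R4=0xf6  N=1 Z=0
after  3: R0=0xdc R1=0xa0 R2=0x7d R3=0xfd R4=0xf6  N=1 Z=0
-- IRQ taken; context saved, return-PC = 4 --

FLAGS = (N=1, Z=0)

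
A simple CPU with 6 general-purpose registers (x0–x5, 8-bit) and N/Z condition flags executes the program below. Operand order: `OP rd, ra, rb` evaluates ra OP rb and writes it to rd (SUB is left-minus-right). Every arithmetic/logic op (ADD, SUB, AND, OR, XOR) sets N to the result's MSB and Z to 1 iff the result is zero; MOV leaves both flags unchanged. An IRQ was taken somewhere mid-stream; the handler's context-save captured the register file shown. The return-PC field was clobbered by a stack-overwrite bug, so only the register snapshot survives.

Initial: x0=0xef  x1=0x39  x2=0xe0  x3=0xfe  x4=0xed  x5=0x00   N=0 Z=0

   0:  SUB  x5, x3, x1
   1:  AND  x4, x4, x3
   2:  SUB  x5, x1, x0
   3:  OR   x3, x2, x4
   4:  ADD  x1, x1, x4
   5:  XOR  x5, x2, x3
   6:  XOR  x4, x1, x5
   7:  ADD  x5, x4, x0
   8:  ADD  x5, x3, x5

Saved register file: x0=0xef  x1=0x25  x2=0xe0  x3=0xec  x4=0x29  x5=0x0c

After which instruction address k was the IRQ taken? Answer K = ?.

after  0: x0=0xef x1=0x39 x2=0xe0 x3=0xfe x4=0xed x5=0xc5  N=1 Z=0
after  1: x0=0xef x1=0x39 x2=0xe0 x3=0xfe x4=0xec x5=0xc5  N=1 Z=0
after  2: x0=0xef x1=0x39 x2=0xe0 x3=0xfe x4=0xec x5=0x4a  N=0 Z=0
after  3: x0=0xef x1=0x39 x2=0xe0 x3=0xec x4=0xec x5=0x4a  N=1 Z=0
after  4: x0=0xef x1=0x25 x2=0xe0 x3=0xec x4=0xec x5=0x4a  N=0 Z=0
after  5: x0=0xef x1=0x25 x2=0xe0 x3=0xec x4=0xec x5=0x0c  N=0 Z=0
after  6: x0=0xef x1=0x25 x2=0xe0 x3=0xec x4=0x29 x5=0x0c  N=0 Z=0
-- IRQ taken; context saved, return-PC = 7 --

K = 6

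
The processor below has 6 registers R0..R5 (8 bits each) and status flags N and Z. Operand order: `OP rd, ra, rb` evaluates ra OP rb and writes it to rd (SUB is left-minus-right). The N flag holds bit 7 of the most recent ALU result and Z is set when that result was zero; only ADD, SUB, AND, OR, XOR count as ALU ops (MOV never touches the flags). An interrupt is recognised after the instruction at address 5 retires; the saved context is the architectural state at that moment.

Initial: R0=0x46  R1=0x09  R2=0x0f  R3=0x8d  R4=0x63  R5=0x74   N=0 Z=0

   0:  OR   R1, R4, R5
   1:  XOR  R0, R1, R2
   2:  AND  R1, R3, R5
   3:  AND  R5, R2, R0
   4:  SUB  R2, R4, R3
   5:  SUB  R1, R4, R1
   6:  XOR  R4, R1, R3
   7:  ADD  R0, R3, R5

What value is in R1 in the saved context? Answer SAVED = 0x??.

after  0: R0=0x46 R1=0x77 R2=0x0f R3=0x8d R4=0x63 R5=0x74  N=0 Z=0
after  1: R0=0x78 R1=0x77 R2=0x0f R3=0x8d R4=0x63 R5=0x74  N=0 Z=0
after  2: R0=0x78 R1=0x04 R2=0x0f R3=0x8d R4=0x63 R5=0x74  N=0 Z=0
after  3: R0=0x78 R1=0x04 R2=0x0f R3=0x8d R4=0x63 R5=0x08  N=0 Z=0
after  4: R0=0x78 R1=0x04 R2=0xd6 R3=0x8d R4=0x63 R5=0x08  N=1 Z=0
after  5: R0=0x78 R1=0x5f R2=0xd6 R3=0x8d R4=0x63 R5=0x08  N=0 Z=0
-- IRQ taken; context saved, return-PC = 6 --

SAVED = 0x5f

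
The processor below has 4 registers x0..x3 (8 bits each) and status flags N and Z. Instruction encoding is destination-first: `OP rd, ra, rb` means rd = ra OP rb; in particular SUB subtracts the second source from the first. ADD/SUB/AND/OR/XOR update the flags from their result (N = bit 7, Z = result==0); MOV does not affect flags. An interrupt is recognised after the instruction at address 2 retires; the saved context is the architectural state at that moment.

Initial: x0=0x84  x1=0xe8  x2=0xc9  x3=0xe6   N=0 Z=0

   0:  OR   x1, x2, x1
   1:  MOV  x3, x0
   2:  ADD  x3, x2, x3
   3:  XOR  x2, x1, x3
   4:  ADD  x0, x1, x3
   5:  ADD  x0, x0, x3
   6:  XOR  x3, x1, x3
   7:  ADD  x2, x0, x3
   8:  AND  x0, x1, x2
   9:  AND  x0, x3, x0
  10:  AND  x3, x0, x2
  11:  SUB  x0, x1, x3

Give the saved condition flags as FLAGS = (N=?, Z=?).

FLAGS = (N=0, Z=0)

after  0: x0=0x84 x1=0xe9 x2=0xc9 x3=0xe6  N=1 Z=0
after  1: x0=0x84 x1=0xe9 x2=0xc9 x3=0x84  N=1 Z=0
after  2: x0=0x84 x1=0xe9 x2=0xc9 x3=0x4d  N=0 Z=0
-- IRQ taken; context saved, return-PC = 3 --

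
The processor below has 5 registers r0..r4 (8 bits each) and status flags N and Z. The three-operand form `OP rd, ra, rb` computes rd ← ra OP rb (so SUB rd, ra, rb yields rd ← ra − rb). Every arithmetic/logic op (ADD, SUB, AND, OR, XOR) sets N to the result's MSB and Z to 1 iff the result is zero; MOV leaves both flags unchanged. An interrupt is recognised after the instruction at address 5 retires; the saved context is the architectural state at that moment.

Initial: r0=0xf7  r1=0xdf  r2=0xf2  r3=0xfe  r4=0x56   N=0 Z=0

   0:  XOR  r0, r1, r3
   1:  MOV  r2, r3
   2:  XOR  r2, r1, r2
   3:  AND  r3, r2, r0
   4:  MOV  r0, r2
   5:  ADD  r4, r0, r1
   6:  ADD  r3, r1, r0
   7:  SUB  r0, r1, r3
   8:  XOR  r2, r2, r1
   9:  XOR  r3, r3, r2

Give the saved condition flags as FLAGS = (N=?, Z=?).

after  0: r0=0x21 r1=0xdf r2=0xf2 r3=0xfe r4=0x56  N=0 Z=0
after  1: r0=0x21 r1=0xdf r2=0xfe r3=0xfe r4=0x56  N=0 Z=0
after  2: r0=0x21 r1=0xdf r2=0x21 r3=0xfe r4=0x56  N=0 Z=0
after  3: r0=0x21 r1=0xdf r2=0x21 r3=0x21 r4=0x56  N=0 Z=0
after  4: r0=0x21 r1=0xdf r2=0x21 r3=0x21 r4=0x56  N=0 Z=0
after  5: r0=0x21 r1=0xdf r2=0x21 r3=0x21 r4=0x00  N=0 Z=1
-- IRQ taken; context saved, return-PC = 6 --

FLAGS = (N=0, Z=1)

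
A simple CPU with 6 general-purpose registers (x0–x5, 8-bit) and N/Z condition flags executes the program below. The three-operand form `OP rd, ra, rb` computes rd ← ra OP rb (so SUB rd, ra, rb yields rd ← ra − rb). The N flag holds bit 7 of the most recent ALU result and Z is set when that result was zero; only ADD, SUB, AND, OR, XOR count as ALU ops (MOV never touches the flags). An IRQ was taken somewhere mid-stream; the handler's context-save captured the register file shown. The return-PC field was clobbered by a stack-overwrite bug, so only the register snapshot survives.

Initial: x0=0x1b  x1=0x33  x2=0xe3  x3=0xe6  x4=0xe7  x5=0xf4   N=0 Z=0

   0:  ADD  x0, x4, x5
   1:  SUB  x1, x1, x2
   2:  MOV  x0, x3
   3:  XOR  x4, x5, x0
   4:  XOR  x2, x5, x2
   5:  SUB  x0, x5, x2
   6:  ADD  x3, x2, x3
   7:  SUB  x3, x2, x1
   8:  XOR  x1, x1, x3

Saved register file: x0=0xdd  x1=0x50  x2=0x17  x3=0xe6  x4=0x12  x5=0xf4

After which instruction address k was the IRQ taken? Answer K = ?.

K = 5

after  0: x0=0xdb x1=0x33 x2=0xe3 x3=0xe6 x4=0xe7 x5=0xf4  N=1 Z=0
after  1: x0=0xdb x1=0x50 x2=0xe3 x3=0xe6 x4=0xe7 x5=0xf4  N=0 Z=0
after  2: x0=0xe6 x1=0x50 x2=0xe3 x3=0xe6 x4=0xe7 x5=0xf4  N=0 Z=0
after  3: x0=0xe6 x1=0x50 x2=0xe3 x3=0xe6 x4=0x12 x5=0xf4  N=0 Z=0
after  4: x0=0xe6 x1=0x50 x2=0x17 x3=0xe6 x4=0x12 x5=0xf4  N=0 Z=0
after  5: x0=0xdd x1=0x50 x2=0x17 x3=0xe6 x4=0x12 x5=0xf4  N=1 Z=0
-- IRQ taken; context saved, return-PC = 6 --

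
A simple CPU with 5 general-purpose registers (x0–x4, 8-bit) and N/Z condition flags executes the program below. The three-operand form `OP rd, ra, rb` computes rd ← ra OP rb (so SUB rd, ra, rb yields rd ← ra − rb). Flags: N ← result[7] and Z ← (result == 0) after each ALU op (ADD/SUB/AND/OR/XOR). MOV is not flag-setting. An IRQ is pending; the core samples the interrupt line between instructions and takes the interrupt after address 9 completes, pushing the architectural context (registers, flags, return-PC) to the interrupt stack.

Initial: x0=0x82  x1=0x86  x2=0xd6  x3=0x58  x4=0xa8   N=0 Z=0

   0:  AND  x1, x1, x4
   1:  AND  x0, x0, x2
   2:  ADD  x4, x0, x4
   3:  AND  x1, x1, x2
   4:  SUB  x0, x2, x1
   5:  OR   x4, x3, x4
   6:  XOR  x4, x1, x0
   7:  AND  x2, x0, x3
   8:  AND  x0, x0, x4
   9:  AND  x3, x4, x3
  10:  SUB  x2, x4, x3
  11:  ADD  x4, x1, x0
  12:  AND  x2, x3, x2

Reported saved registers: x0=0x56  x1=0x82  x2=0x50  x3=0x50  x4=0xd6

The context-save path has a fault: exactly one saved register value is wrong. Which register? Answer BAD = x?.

BAD = x1

after  0: x0=0x82 x1=0x80 x2=0xd6 x3=0x58 x4=0xa8  N=1 Z=0
after  1: x0=0x82 x1=0x80 x2=0xd6 x3=0x58 x4=0xa8  N=1 Z=0
after  2: x0=0x82 x1=0x80 x2=0xd6 x3=0x58 x4=0x2a  N=0 Z=0
after  3: x0=0x82 x1=0x80 x2=0xd6 x3=0x58 x4=0x2a  N=1 Z=0
after  4: x0=0x56 x1=0x80 x2=0xd6 x3=0x58 x4=0x2a  N=0 Z=0
after  5: x0=0x56 x1=0x80 x2=0xd6 x3=0x58 x4=0x7a  N=0 Z=0
after  6: x0=0x56 x1=0x80 x2=0xd6 x3=0x58 x4=0xd6  N=1 Z=0
after  7: x0=0x56 x1=0x80 x2=0x50 x3=0x58 x4=0xd6  N=0 Z=0
after  8: x0=0x56 x1=0x80 x2=0x50 x3=0x58 x4=0xd6  N=0 Z=0
after  9: x0=0x56 x1=0x80 x2=0x50 x3=0x50 x4=0xd6  N=0 Z=0
-- IRQ taken; context saved, return-PC = 10 --
mismatch: x1: reported 0x82 vs actual 0x80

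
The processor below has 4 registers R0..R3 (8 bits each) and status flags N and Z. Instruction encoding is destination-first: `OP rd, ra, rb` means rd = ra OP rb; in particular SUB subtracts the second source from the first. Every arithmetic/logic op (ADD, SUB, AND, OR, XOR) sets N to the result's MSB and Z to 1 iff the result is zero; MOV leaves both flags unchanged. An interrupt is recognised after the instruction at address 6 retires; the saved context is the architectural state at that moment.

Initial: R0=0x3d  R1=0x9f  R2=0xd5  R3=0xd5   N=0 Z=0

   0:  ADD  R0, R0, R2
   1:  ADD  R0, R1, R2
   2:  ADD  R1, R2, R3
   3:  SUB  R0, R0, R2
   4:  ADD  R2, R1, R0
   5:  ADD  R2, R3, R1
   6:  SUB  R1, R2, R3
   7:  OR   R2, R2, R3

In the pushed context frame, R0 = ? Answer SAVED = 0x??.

after  0: R0=0x12 R1=0x9f R2=0xd5 R3=0xd5  N=0 Z=0
after  1: R0=0x74 R1=0x9f R2=0xd5 R3=0xd5  N=0 Z=0
after  2: R0=0x74 R1=0xaa R2=0xd5 R3=0xd5  N=1 Z=0
after  3: R0=0x9f R1=0xaa R2=0xd5 R3=0xd5  N=1 Z=0
after  4: R0=0x9f R1=0xaa R2=0x49 R3=0xd5  N=0 Z=0
after  5: R0=0x9f R1=0xaa R2=0x7f R3=0xd5  N=0 Z=0
after  6: R0=0x9f R1=0xaa R2=0x7f R3=0xd5  N=1 Z=0
-- IRQ taken; context saved, return-PC = 7 --

SAVED = 0x9f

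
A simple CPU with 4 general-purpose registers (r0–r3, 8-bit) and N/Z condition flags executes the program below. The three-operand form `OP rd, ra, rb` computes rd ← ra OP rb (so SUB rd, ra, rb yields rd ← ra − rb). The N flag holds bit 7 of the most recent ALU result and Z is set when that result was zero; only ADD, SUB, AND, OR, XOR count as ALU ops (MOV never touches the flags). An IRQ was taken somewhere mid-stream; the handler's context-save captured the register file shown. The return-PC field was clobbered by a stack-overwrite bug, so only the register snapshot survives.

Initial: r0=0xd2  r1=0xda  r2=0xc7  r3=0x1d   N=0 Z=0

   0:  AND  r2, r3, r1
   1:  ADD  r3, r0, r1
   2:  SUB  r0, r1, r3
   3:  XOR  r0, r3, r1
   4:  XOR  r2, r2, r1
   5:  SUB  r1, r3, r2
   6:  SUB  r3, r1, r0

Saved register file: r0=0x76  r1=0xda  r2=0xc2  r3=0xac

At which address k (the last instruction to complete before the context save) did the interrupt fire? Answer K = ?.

after  0: r0=0xd2 r1=0xda r2=0x18 r3=0x1d  N=0 Z=0
after  1: r0=0xd2 r1=0xda r2=0x18 r3=0xac  N=1 Z=0
after  2: r0=0x2e r1=0xda r2=0x18 r3=0xac  N=0 Z=0
after  3: r0=0x76 r1=0xda r2=0x18 r3=0xac  N=0 Z=0
after  4: r0=0x76 r1=0xda r2=0xc2 r3=0xac  N=1 Z=0
-- IRQ taken; context saved, return-PC = 5 --

K = 4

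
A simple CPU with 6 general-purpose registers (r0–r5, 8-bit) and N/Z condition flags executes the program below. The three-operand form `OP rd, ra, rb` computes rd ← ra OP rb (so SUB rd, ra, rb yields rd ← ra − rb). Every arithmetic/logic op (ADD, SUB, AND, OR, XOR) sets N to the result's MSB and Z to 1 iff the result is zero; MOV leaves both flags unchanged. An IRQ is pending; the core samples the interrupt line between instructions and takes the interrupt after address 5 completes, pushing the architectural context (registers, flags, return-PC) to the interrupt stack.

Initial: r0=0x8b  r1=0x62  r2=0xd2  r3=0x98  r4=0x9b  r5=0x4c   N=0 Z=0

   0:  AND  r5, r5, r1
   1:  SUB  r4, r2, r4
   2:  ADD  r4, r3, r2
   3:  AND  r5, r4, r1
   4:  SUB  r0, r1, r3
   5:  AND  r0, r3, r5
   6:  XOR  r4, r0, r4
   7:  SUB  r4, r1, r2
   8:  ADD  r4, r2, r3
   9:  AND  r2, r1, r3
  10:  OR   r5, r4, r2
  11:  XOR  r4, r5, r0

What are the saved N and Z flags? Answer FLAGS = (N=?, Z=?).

after  0: r0=0x8b r1=0x62 r2=0xd2 r3=0x98 r4=0x9b r5=0x40  N=0 Z=0
after  1: r0=0x8b r1=0x62 r2=0xd2 r3=0x98 r4=0x37 r5=0x40  N=0 Z=0
after  2: r0=0x8b r1=0x62 r2=0xd2 r3=0x98 r4=0x6a r5=0x40  N=0 Z=0
after  3: r0=0x8b r1=0x62 r2=0xd2 r3=0x98 r4=0x6a r5=0x62  N=0 Z=0
after  4: r0=0xca r1=0x62 r2=0xd2 r3=0x98 r4=0x6a r5=0x62  N=1 Z=0
after  5: r0=0x00 r1=0x62 r2=0xd2 r3=0x98 r4=0x6a r5=0x62  N=0 Z=1
-- IRQ taken; context saved, return-PC = 6 --

FLAGS = (N=0, Z=1)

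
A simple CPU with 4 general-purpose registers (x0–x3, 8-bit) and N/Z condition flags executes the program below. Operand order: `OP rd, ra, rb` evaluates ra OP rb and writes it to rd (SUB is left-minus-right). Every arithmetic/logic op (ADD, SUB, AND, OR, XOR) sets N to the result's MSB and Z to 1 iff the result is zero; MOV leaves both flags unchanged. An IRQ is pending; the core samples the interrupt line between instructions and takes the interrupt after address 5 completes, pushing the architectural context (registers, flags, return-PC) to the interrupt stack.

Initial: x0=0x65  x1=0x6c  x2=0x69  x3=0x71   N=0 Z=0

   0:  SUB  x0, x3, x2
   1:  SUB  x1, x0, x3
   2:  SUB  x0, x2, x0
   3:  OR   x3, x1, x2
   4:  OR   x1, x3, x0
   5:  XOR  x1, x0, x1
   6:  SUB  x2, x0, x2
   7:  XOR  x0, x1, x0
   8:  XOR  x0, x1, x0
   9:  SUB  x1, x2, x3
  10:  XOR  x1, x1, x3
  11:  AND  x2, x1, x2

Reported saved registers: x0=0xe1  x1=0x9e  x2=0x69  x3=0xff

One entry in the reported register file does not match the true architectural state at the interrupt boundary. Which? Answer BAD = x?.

after  0: x0=0x08 x1=0x6c x2=0x69 x3=0x71  N=0 Z=0
after  1: x0=0x08 x1=0x97 x2=0x69 x3=0x71  N=1 Z=0
after  2: x0=0x61 x1=0x97 x2=0x69 x3=0x71  N=0 Z=0
after  3: x0=0x61 x1=0x97 x2=0x69 x3=0xff  N=1 Z=0
after  4: x0=0x61 x1=0xff x2=0x69 x3=0xff  N=1 Z=0
after  5: x0=0x61 x1=0x9e x2=0x69 x3=0xff  N=1 Z=0
-- IRQ taken; context saved, return-PC = 6 --
mismatch: x0: reported 0xe1 vs actual 0x61

BAD = x0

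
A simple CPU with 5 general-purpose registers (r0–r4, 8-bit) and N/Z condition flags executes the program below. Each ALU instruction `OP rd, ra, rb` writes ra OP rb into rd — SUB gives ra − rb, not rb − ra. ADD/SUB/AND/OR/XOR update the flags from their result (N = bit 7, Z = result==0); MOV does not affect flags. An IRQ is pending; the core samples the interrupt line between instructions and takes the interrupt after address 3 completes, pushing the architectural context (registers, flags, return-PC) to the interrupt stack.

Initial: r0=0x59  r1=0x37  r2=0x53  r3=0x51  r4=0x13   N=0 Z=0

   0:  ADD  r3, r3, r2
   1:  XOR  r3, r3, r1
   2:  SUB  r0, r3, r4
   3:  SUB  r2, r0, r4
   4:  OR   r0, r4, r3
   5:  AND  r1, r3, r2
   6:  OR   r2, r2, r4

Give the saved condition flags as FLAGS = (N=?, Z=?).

FLAGS = (N=0, Z=0)

after  0: r0=0x59 r1=0x37 r2=0x53 r3=0xa4 r4=0x13  N=1 Z=0
after  1: r0=0x59 r1=0x37 r2=0x53 r3=0x93 r4=0x13  N=1 Z=0
after  2: r0=0x80 r1=0x37 r2=0x53 r3=0x93 r4=0x13  N=1 Z=0
after  3: r0=0x80 r1=0x37 r2=0x6d r3=0x93 r4=0x13  N=0 Z=0
-- IRQ taken; context saved, return-PC = 4 --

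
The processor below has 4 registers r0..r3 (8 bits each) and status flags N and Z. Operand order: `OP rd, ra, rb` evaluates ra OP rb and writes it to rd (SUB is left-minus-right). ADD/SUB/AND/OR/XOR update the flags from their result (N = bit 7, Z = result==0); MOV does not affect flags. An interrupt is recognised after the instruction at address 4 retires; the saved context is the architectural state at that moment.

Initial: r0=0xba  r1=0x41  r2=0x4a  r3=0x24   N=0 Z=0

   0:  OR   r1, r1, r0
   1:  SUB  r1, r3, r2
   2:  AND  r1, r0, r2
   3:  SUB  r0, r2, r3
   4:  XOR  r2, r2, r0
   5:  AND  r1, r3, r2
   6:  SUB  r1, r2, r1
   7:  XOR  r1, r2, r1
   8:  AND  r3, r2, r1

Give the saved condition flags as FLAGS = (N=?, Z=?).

FLAGS = (N=0, Z=0)

after  0: r0=0xba r1=0xfb r2=0x4a r3=0x24  N=1 Z=0
after  1: r0=0xba r1=0xda r2=0x4a r3=0x24  N=1 Z=0
after  2: r0=0xba r1=0x0a r2=0x4a r3=0x24  N=0 Z=0
after  3: r0=0x26 r1=0x0a r2=0x4a r3=0x24  N=0 Z=0
after  4: r0=0x26 r1=0x0a r2=0x6c r3=0x24  N=0 Z=0
-- IRQ taken; context saved, return-PC = 5 --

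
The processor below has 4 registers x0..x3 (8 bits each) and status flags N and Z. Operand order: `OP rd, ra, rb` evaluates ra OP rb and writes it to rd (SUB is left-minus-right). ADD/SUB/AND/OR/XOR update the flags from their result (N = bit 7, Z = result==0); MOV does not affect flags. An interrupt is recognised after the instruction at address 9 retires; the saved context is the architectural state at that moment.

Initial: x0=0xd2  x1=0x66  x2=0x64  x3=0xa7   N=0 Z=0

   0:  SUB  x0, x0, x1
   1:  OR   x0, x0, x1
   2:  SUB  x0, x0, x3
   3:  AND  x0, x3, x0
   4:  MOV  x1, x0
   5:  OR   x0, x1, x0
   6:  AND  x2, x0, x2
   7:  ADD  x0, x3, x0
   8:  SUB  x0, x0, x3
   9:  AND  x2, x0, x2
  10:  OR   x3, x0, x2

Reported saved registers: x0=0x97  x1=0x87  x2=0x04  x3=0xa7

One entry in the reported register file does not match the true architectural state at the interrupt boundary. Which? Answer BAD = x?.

BAD = x0

after  0: x0=0x6c x1=0x66 x2=0x64 x3=0xa7  N=0 Z=0
after  1: x0=0x6e x1=0x66 x2=0x64 x3=0xa7  N=0 Z=0
after  2: x0=0xc7 x1=0x66 x2=0x64 x3=0xa7  N=1 Z=0
after  3: x0=0x87 x1=0x66 x2=0x64 x3=0xa7  N=1 Z=0
after  4: x0=0x87 x1=0x87 x2=0x64 x3=0xa7  N=1 Z=0
after  5: x0=0x87 x1=0x87 x2=0x64 x3=0xa7  N=1 Z=0
after  6: x0=0x87 x1=0x87 x2=0x04 x3=0xa7  N=0 Z=0
after  7: x0=0x2e x1=0x87 x2=0x04 x3=0xa7  N=0 Z=0
after  8: x0=0x87 x1=0x87 x2=0x04 x3=0xa7  N=1 Z=0
after  9: x0=0x87 x1=0x87 x2=0x04 x3=0xa7  N=0 Z=0
-- IRQ taken; context saved, return-PC = 10 --
mismatch: x0: reported 0x97 vs actual 0x87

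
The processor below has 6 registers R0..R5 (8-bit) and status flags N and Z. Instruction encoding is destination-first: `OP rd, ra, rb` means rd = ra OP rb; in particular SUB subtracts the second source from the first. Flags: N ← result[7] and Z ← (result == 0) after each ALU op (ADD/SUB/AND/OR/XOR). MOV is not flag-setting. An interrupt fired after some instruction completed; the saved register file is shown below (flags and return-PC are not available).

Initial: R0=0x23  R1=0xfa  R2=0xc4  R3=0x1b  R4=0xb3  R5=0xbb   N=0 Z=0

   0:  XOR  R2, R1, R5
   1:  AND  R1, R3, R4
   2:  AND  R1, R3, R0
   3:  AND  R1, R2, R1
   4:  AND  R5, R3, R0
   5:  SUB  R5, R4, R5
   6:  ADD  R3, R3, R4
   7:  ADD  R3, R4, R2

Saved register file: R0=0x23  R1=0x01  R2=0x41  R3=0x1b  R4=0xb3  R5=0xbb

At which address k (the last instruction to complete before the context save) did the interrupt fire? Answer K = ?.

after  0: R0=0x23 R1=0xfa R2=0x41 R3=0x1b R4=0xb3 R5=0xbb  N=0 Z=0
after  1: R0=0x23 R1=0x13 R2=0x41 R3=0x1b R4=0xb3 R5=0xbb  N=0 Z=0
after  2: R0=0x23 R1=0x03 R2=0x41 R3=0x1b R4=0xb3 R5=0xbb  N=0 Z=0
after  3: R0=0x23 R1=0x01 R2=0x41 R3=0x1b R4=0xb3 R5=0xbb  N=0 Z=0
-- IRQ taken; context saved, return-PC = 4 --

K = 3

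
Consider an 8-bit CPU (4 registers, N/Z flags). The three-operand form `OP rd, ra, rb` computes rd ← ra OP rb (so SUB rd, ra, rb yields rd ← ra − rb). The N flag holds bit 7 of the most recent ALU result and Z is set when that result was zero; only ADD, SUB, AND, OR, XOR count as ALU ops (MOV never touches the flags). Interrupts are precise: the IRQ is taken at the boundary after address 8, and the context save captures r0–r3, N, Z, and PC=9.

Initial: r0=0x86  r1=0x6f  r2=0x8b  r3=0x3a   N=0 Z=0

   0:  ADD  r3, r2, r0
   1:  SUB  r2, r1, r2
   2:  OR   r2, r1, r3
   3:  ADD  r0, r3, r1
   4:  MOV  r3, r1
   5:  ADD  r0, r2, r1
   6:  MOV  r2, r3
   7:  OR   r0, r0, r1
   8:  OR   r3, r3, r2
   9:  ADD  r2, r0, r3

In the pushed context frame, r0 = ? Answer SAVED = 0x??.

SAVED = 0xef

after  0: r0=0x86 r1=0x6f r2=0x8b r3=0x11  N=0 Z=0
after  1: r0=0x86 r1=0x6f r2=0xe4 r3=0x11  N=1 Z=0
after  2: r0=0x86 r1=0x6f r2=0x7f r3=0x11  N=0 Z=0
after  3: r0=0x80 r1=0x6f r2=0x7f r3=0x11  N=1 Z=0
after  4: r0=0x80 r1=0x6f r2=0x7f r3=0x6f  N=1 Z=0
after  5: r0=0xee r1=0x6f r2=0x7f r3=0x6f  N=1 Z=0
after  6: r0=0xee r1=0x6f r2=0x6f r3=0x6f  N=1 Z=0
after  7: r0=0xef r1=0x6f r2=0x6f r3=0x6f  N=1 Z=0
after  8: r0=0xef r1=0x6f r2=0x6f r3=0x6f  N=0 Z=0
-- IRQ taken; context saved, return-PC = 9 --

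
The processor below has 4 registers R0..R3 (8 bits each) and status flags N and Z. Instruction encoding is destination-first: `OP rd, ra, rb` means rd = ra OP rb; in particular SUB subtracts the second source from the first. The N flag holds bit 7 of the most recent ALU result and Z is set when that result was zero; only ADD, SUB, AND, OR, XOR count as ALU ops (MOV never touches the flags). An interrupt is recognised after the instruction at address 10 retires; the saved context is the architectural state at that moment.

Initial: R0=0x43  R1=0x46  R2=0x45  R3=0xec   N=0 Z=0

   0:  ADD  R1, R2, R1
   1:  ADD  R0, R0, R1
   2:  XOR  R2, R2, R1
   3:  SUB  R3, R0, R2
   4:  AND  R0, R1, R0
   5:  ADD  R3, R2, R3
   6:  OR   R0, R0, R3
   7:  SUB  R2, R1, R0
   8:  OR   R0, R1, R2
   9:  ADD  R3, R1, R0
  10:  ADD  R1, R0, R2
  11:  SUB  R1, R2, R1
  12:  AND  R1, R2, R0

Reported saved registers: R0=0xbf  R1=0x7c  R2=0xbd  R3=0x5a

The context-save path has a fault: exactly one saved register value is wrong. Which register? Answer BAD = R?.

BAD = R3

after  0: R0=0x43 R1=0x8b R2=0x45 R3=0xec  N=1 Z=0
after  1: R0=0xce R1=0x8b R2=0x45 R3=0xec  N=1 Z=0
after  2: R0=0xce R1=0x8b R2=0xce R3=0xec  N=1 Z=0
after  3: R0=0xce R1=0x8b R2=0xce R3=0x00  N=0 Z=1
after  4: R0=0x8a R1=0x8b R2=0xce R3=0x00  N=1 Z=0
after  5: R0=0x8a R1=0x8b R2=0xce R3=0xce  N=1 Z=0
after  6: R0=0xce R1=0x8b R2=0xce R3=0xce  N=1 Z=0
after  7: R0=0xce R1=0x8b R2=0xbd R3=0xce  N=1 Z=0
after  8: R0=0xbf R1=0x8b R2=0xbd R3=0xce  N=1 Z=0
after  9: R0=0xbf R1=0x8b R2=0xbd R3=0x4a  N=0 Z=0
after 10: R0=0xbf R1=0x7c R2=0xbd R3=0x4a  N=0 Z=0
-- IRQ taken; context saved, return-PC = 11 --
mismatch: R3: reported 0x5a vs actual 0x4a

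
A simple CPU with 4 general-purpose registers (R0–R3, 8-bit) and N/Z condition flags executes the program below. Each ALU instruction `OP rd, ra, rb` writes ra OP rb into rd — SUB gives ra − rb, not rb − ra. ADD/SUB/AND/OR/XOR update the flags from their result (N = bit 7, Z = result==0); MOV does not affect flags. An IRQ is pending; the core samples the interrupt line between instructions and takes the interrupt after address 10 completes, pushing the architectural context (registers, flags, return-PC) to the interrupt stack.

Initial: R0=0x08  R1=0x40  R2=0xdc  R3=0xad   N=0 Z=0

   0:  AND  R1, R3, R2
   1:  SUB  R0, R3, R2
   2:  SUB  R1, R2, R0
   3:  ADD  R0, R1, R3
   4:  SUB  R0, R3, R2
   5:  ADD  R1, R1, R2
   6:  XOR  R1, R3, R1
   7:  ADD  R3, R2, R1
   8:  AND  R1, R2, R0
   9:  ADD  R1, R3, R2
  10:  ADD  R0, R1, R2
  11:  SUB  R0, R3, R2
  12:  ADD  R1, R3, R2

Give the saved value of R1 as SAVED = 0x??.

after  0: R0=0x08 R1=0x8c R2=0xdc R3=0xad  N=1 Z=0
after  1: R0=0xd1 R1=0x8c R2=0xdc R3=0xad  N=1 Z=0
after  2: R0=0xd1 R1=0x0b R2=0xdc R3=0xad  N=0 Z=0
after  3: R0=0xb8 R1=0x0b R2=0xdc R3=0xad  N=1 Z=0
after  4: R0=0xd1 R1=0x0b R2=0xdc R3=0xad  N=1 Z=0
after  5: R0=0xd1 R1=0xe7 R2=0xdc R3=0xad  N=1 Z=0
after  6: R0=0xd1 R1=0x4a R2=0xdc R3=0xad  N=0 Z=0
after  7: R0=0xd1 R1=0x4a R2=0xdc R3=0x26  N=0 Z=0
after  8: R0=0xd1 R1=0xd0 R2=0xdc R3=0x26  N=1 Z=0
after  9: R0=0xd1 R1=0x02 R2=0xdc R3=0x26  N=0 Z=0
after 10: R0=0xde R1=0x02 R2=0xdc R3=0x26  N=1 Z=0
-- IRQ taken; context saved, return-PC = 11 --

SAVED = 0x02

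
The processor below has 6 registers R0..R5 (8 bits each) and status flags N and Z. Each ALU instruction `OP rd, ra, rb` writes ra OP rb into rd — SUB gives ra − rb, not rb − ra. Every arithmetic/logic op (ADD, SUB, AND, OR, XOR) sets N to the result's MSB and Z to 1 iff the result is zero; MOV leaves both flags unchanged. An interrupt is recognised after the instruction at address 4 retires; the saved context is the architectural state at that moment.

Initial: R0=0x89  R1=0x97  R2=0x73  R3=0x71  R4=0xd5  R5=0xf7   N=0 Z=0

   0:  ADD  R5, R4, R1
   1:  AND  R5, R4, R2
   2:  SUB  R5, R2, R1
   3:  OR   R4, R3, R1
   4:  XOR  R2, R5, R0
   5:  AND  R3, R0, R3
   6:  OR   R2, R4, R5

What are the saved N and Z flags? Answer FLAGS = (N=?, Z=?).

after  0: R0=0x89 R1=0x97 R2=0x73 R3=0x71 R4=0xd5 R5=0x6c  N=0 Z=0
after  1: R0=0x89 R1=0x97 R2=0x73 R3=0x71 R4=0xd5 R5=0x51  N=0 Z=0
after  2: R0=0x89 R1=0x97 R2=0x73 R3=0x71 R4=0xd5 R5=0xdc  N=1 Z=0
after  3: R0=0x89 R1=0x97 R2=0x73 R3=0x71 R4=0xf7 R5=0xdc  N=1 Z=0
after  4: R0=0x89 R1=0x97 R2=0x55 R3=0x71 R4=0xf7 R5=0xdc  N=0 Z=0
-- IRQ taken; context saved, return-PC = 5 --

FLAGS = (N=0, Z=0)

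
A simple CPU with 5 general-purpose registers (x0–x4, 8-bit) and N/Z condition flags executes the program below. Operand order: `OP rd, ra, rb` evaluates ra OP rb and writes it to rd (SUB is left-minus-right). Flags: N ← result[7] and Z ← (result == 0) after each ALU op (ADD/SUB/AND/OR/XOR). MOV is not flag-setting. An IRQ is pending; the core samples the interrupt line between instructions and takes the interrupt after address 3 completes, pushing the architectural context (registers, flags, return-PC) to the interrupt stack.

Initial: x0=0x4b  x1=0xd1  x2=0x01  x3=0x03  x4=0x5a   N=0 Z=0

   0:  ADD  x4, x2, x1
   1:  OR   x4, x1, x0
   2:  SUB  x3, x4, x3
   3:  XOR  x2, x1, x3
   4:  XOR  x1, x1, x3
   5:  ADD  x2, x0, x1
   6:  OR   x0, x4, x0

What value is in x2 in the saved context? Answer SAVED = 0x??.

SAVED = 0x09

after  0: x0=0x4b x1=0xd1 x2=0x01 x3=0x03 x4=0xd2  N=1 Z=0
after  1: x0=0x4b x1=0xd1 x2=0x01 x3=0x03 x4=0xdb  N=1 Z=0
after  2: x0=0x4b x1=0xd1 x2=0x01 x3=0xd8 x4=0xdb  N=1 Z=0
after  3: x0=0x4b x1=0xd1 x2=0x09 x3=0xd8 x4=0xdb  N=0 Z=0
-- IRQ taken; context saved, return-PC = 4 --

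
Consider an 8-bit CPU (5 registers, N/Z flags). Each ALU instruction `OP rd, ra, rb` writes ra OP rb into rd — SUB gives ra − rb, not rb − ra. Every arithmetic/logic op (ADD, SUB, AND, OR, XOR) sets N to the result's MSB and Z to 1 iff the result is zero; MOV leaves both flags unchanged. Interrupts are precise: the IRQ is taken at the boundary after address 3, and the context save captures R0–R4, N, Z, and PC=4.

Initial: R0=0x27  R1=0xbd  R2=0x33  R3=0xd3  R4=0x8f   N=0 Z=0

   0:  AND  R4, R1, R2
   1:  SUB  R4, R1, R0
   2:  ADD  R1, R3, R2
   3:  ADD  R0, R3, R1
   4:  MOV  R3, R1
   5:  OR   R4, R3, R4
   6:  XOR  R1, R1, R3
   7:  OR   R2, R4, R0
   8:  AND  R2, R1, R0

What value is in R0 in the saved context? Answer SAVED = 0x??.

after  0: R0=0x27 R1=0xbd R2=0x33 R3=0xd3 R4=0x31  N=0 Z=0
after  1: R0=0x27 R1=0xbd R2=0x33 R3=0xd3 R4=0x96  N=1 Z=0
after  2: R0=0x27 R1=0x06 R2=0x33 R3=0xd3 R4=0x96  N=0 Z=0
after  3: R0=0xd9 R1=0x06 R2=0x33 R3=0xd3 R4=0x96  N=1 Z=0
-- IRQ taken; context saved, return-PC = 4 --

SAVED = 0xd9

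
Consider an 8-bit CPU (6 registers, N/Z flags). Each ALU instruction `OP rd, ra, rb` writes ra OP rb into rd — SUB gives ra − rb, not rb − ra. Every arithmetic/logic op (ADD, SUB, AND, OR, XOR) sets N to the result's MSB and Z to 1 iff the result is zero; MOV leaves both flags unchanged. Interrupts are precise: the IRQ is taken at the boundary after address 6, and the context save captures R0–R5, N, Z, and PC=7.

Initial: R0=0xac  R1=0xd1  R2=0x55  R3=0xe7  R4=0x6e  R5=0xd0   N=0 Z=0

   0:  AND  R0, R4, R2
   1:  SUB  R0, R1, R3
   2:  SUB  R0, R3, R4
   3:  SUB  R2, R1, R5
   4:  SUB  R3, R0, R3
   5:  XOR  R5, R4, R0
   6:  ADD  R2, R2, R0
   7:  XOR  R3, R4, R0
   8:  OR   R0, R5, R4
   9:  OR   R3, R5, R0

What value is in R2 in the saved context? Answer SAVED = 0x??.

after  0: R0=0x44 R1=0xd1 R2=0x55 R3=0xe7 R4=0x6e R5=0xd0  N=0 Z=0
after  1: R0=0xea R1=0xd1 R2=0x55 R3=0xe7 R4=0x6e R5=0xd0  N=1 Z=0
after  2: R0=0x79 R1=0xd1 R2=0x55 R3=0xe7 R4=0x6e R5=0xd0  N=0 Z=0
after  3: R0=0x79 R1=0xd1 R2=0x01 R3=0xe7 R4=0x6e R5=0xd0  N=0 Z=0
after  4: R0=0x79 R1=0xd1 R2=0x01 R3=0x92 R4=0x6e R5=0xd0  N=1 Z=0
after  5: R0=0x79 R1=0xd1 R2=0x01 R3=0x92 R4=0x6e R5=0x17  N=0 Z=0
after  6: R0=0x79 R1=0xd1 R2=0x7a R3=0x92 R4=0x6e R5=0x17  N=0 Z=0
-- IRQ taken; context saved, return-PC = 7 --

SAVED = 0x7a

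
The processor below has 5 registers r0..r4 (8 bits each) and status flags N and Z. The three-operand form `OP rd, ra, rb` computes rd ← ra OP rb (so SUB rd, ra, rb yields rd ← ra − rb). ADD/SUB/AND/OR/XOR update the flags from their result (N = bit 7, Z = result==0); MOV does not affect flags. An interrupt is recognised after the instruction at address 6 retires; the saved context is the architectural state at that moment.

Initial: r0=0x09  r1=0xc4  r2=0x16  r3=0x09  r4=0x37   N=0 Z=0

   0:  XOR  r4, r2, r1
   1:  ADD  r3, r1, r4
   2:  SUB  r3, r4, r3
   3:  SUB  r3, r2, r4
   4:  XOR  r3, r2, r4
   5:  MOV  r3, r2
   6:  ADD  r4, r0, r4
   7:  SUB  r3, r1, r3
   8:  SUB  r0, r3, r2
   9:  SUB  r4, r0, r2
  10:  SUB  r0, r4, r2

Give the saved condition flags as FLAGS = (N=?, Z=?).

FLAGS = (N=1, Z=0)

after  0: r0=0x09 r1=0xc4 r2=0x16 r3=0x09 r4=0xd2  N=1 Z=0
after  1: r0=0x09 r1=0xc4 r2=0x16 r3=0x96 r4=0xd2  N=1 Z=0
after  2: r0=0x09 r1=0xc4 r2=0x16 r3=0x3c r4=0xd2  N=0 Z=0
after  3: r0=0x09 r1=0xc4 r2=0x16 r3=0x44 r4=0xd2  N=0 Z=0
after  4: r0=0x09 r1=0xc4 r2=0x16 r3=0xc4 r4=0xd2  N=1 Z=0
after  5: r0=0x09 r1=0xc4 r2=0x16 r3=0x16 r4=0xd2  N=1 Z=0
after  6: r0=0x09 r1=0xc4 r2=0x16 r3=0x16 r4=0xdb  N=1 Z=0
-- IRQ taken; context saved, return-PC = 7 --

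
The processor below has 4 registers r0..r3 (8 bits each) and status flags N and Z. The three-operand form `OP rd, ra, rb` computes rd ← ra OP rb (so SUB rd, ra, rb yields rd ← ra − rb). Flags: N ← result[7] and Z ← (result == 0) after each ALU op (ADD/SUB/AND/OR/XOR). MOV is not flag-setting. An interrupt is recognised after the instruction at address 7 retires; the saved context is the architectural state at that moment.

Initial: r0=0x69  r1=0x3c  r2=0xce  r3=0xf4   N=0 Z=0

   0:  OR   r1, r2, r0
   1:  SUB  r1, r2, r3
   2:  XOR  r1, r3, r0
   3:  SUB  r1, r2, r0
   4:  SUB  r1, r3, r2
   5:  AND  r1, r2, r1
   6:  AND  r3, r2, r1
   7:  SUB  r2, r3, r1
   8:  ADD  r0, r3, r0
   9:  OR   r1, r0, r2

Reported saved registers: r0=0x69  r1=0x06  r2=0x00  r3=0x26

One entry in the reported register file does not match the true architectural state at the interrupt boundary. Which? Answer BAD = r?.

BAD = r3

after  0: r0=0x69 r1=0xef r2=0xce r3=0xf4  N=1 Z=0
after  1: r0=0x69 r1=0xda r2=0xce r3=0xf4  N=1 Z=0
after  2: r0=0x69 r1=0x9d r2=0xce r3=0xf4  N=1 Z=0
after  3: r0=0x69 r1=0x65 r2=0xce r3=0xf4  N=0 Z=0
after  4: r0=0x69 r1=0x26 r2=0xce r3=0xf4  N=0 Z=0
after  5: r0=0x69 r1=0x06 r2=0xce r3=0xf4  N=0 Z=0
after  6: r0=0x69 r1=0x06 r2=0xce r3=0x06  N=0 Z=0
after  7: r0=0x69 r1=0x06 r2=0x00 r3=0x06  N=0 Z=1
-- IRQ taken; context saved, return-PC = 8 --
mismatch: r3: reported 0x26 vs actual 0x06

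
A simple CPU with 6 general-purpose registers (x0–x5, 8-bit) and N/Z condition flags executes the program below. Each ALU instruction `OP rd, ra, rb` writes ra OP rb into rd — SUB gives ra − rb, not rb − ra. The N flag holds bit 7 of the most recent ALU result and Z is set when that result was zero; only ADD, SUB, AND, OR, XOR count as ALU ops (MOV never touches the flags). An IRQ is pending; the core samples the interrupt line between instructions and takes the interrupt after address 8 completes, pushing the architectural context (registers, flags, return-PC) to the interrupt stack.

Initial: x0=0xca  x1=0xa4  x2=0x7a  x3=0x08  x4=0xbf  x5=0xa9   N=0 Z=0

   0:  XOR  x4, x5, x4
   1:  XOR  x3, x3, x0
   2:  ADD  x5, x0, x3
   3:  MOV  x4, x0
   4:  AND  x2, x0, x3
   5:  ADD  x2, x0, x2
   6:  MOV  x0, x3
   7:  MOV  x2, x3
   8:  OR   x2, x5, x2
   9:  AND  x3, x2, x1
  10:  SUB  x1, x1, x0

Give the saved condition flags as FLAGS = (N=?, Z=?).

FLAGS = (N=1, Z=0)

after  0: x0=0xca x1=0xa4 x2=0x7a x3=0x08 x4=0x16 x5=0xa9  N=0 Z=0
after  1: x0=0xca x1=0xa4 x2=0x7a x3=0xc2 x4=0x16 x5=0xa9  N=1 Z=0
after  2: x0=0xca x1=0xa4 x2=0x7a x3=0xc2 x4=0x16 x5=0x8c  N=1 Z=0
after  3: x0=0xca x1=0xa4 x2=0x7a x3=0xc2 x4=0xca x5=0x8c  N=1 Z=0
after  4: x0=0xca x1=0xa4 x2=0xc2 x3=0xc2 x4=0xca x5=0x8c  N=1 Z=0
after  5: x0=0xca x1=0xa4 x2=0x8c x3=0xc2 x4=0xca x5=0x8c  N=1 Z=0
after  6: x0=0xc2 x1=0xa4 x2=0x8c x3=0xc2 x4=0xca x5=0x8c  N=1 Z=0
after  7: x0=0xc2 x1=0xa4 x2=0xc2 x3=0xc2 x4=0xca x5=0x8c  N=1 Z=0
after  8: x0=0xc2 x1=0xa4 x2=0xce x3=0xc2 x4=0xca x5=0x8c  N=1 Z=0
-- IRQ taken; context saved, return-PC = 9 --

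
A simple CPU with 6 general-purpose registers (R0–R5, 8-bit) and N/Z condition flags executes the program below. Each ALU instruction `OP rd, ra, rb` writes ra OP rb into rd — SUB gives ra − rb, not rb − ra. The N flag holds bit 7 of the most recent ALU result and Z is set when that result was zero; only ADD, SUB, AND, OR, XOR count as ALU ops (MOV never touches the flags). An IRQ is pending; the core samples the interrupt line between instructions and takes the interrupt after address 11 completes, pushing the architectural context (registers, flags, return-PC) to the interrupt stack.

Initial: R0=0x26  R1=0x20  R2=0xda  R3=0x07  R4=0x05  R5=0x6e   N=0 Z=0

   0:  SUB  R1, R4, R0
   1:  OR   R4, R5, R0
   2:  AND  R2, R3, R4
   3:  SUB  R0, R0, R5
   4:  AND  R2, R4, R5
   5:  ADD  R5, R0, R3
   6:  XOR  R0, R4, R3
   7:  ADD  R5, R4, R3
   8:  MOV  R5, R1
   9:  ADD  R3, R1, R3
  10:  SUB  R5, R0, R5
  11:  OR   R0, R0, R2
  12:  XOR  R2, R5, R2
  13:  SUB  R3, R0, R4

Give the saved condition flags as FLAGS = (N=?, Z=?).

FLAGS = (N=0, Z=0)

after  0: R0=0x26 R1=0xdf R2=0xda R3=0x07 R4=0x05 R5=0x6e  N=1 Z=0
after  1: R0=0x26 R1=0xdf R2=0xda R3=0x07 R4=0x6e R5=0x6e  N=0 Z=0
after  2: R0=0x26 R1=0xdf R2=0x06 R3=0x07 R4=0x6e R5=0x6e  N=0 Z=0
after  3: R0=0xb8 R1=0xdf R2=0x06 R3=0x07 R4=0x6e R5=0x6e  N=1 Z=0
after  4: R0=0xb8 R1=0xdf R2=0x6e R3=0x07 R4=0x6e R5=0x6e  N=0 Z=0
after  5: R0=0xb8 R1=0xdf R2=0x6e R3=0x07 R4=0x6e R5=0xbf  N=1 Z=0
after  6: R0=0x69 R1=0xdf R2=0x6e R3=0x07 R4=0x6e R5=0xbf  N=0 Z=0
after  7: R0=0x69 R1=0xdf R2=0x6e R3=0x07 R4=0x6e R5=0x75  N=0 Z=0
after  8: R0=0x69 R1=0xdf R2=0x6e R3=0x07 R4=0x6e R5=0xdf  N=0 Z=0
after  9: R0=0x69 R1=0xdf R2=0x6e R3=0xe6 R4=0x6e R5=0xdf  N=1 Z=0
after 10: R0=0x69 R1=0xdf R2=0x6e R3=0xe6 R4=0x6e R5=0x8a  N=1 Z=0
after 11: R0=0x6f R1=0xdf R2=0x6e R3=0xe6 R4=0x6e R5=0x8a  N=0 Z=0
-- IRQ taken; context saved, return-PC = 12 --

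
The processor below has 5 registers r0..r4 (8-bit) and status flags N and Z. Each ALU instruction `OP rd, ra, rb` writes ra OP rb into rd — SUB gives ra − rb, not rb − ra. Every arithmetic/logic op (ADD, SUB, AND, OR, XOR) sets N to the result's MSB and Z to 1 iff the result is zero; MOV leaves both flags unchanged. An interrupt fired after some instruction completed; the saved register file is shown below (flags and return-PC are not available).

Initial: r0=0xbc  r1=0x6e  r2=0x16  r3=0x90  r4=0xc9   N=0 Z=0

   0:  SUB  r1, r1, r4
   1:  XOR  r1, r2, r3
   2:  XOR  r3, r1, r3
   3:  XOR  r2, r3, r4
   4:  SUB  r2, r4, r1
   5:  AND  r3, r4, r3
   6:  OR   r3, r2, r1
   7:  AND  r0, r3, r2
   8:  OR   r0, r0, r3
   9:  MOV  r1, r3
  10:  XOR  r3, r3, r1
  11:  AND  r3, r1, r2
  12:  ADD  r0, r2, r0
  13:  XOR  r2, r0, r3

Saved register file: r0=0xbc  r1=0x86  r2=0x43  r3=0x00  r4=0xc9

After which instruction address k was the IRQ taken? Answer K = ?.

after  0: r0=0xbc r1=0xa5 r2=0x16 r3=0x90 r4=0xc9  N=1 Z=0
after  1: r0=0xbc r1=0x86 r2=0x16 r3=0x90 r4=0xc9  N=1 Z=0
after  2: r0=0xbc r1=0x86 r2=0x16 r3=0x16 r4=0xc9  N=0 Z=0
after  3: r0=0xbc r1=0x86 r2=0xdf r3=0x16 r4=0xc9  N=1 Z=0
after  4: r0=0xbc r1=0x86 r2=0x43 r3=0x16 r4=0xc9  N=0 Z=0
after  5: r0=0xbc r1=0x86 r2=0x43 r3=0x00 r4=0xc9  N=0 Z=1
-- IRQ taken; context saved, return-PC = 6 --

K = 5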